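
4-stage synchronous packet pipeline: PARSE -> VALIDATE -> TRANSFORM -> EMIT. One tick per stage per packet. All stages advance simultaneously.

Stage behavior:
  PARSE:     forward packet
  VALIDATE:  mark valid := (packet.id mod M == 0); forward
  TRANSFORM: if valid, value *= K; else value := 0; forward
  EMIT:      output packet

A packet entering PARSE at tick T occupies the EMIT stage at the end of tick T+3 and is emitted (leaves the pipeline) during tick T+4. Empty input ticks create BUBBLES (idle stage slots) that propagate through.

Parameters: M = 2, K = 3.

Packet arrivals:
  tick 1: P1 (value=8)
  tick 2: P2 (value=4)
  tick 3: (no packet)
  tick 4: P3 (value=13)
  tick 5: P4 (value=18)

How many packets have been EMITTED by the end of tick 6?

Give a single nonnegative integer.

Answer: 2

Derivation:
Tick 1: [PARSE:P1(v=8,ok=F), VALIDATE:-, TRANSFORM:-, EMIT:-] out:-; in:P1
Tick 2: [PARSE:P2(v=4,ok=F), VALIDATE:P1(v=8,ok=F), TRANSFORM:-, EMIT:-] out:-; in:P2
Tick 3: [PARSE:-, VALIDATE:P2(v=4,ok=T), TRANSFORM:P1(v=0,ok=F), EMIT:-] out:-; in:-
Tick 4: [PARSE:P3(v=13,ok=F), VALIDATE:-, TRANSFORM:P2(v=12,ok=T), EMIT:P1(v=0,ok=F)] out:-; in:P3
Tick 5: [PARSE:P4(v=18,ok=F), VALIDATE:P3(v=13,ok=F), TRANSFORM:-, EMIT:P2(v=12,ok=T)] out:P1(v=0); in:P4
Tick 6: [PARSE:-, VALIDATE:P4(v=18,ok=T), TRANSFORM:P3(v=0,ok=F), EMIT:-] out:P2(v=12); in:-
Emitted by tick 6: ['P1', 'P2']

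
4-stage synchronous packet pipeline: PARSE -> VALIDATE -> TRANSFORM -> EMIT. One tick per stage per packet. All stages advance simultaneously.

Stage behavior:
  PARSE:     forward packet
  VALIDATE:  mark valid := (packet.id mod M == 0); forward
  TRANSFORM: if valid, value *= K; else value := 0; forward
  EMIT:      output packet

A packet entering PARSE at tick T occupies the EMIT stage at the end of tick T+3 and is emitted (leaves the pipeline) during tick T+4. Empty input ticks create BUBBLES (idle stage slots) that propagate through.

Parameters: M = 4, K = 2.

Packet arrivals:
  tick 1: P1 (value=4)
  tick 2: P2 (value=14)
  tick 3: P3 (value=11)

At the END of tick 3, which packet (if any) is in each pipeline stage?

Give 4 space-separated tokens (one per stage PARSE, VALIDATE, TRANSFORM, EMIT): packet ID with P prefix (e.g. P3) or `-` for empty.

Tick 1: [PARSE:P1(v=4,ok=F), VALIDATE:-, TRANSFORM:-, EMIT:-] out:-; in:P1
Tick 2: [PARSE:P2(v=14,ok=F), VALIDATE:P1(v=4,ok=F), TRANSFORM:-, EMIT:-] out:-; in:P2
Tick 3: [PARSE:P3(v=11,ok=F), VALIDATE:P2(v=14,ok=F), TRANSFORM:P1(v=0,ok=F), EMIT:-] out:-; in:P3
At end of tick 3: ['P3', 'P2', 'P1', '-']

Answer: P3 P2 P1 -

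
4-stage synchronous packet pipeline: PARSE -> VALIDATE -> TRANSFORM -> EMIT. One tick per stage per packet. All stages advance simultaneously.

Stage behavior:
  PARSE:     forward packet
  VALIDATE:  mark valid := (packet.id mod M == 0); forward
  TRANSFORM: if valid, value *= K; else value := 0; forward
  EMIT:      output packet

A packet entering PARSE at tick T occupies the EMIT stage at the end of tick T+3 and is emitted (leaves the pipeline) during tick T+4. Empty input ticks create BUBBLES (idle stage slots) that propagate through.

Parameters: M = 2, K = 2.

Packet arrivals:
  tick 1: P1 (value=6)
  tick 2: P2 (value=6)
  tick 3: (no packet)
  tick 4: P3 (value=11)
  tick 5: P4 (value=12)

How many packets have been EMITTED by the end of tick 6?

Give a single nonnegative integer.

Tick 1: [PARSE:P1(v=6,ok=F), VALIDATE:-, TRANSFORM:-, EMIT:-] out:-; in:P1
Tick 2: [PARSE:P2(v=6,ok=F), VALIDATE:P1(v=6,ok=F), TRANSFORM:-, EMIT:-] out:-; in:P2
Tick 3: [PARSE:-, VALIDATE:P2(v=6,ok=T), TRANSFORM:P1(v=0,ok=F), EMIT:-] out:-; in:-
Tick 4: [PARSE:P3(v=11,ok=F), VALIDATE:-, TRANSFORM:P2(v=12,ok=T), EMIT:P1(v=0,ok=F)] out:-; in:P3
Tick 5: [PARSE:P4(v=12,ok=F), VALIDATE:P3(v=11,ok=F), TRANSFORM:-, EMIT:P2(v=12,ok=T)] out:P1(v=0); in:P4
Tick 6: [PARSE:-, VALIDATE:P4(v=12,ok=T), TRANSFORM:P3(v=0,ok=F), EMIT:-] out:P2(v=12); in:-
Emitted by tick 6: ['P1', 'P2']

Answer: 2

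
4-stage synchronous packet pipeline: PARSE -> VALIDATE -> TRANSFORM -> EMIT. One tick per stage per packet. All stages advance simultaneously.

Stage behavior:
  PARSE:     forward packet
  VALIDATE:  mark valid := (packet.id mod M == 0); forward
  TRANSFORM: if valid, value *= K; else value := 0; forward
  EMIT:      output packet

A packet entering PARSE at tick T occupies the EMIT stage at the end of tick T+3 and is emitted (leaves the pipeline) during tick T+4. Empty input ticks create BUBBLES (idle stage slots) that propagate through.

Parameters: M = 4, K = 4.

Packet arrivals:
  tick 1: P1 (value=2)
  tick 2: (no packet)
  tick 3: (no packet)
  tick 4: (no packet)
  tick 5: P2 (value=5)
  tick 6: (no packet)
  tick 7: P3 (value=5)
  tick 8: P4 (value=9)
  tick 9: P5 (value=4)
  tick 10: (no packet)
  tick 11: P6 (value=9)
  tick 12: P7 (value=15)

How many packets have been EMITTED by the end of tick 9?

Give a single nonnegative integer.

Tick 1: [PARSE:P1(v=2,ok=F), VALIDATE:-, TRANSFORM:-, EMIT:-] out:-; in:P1
Tick 2: [PARSE:-, VALIDATE:P1(v=2,ok=F), TRANSFORM:-, EMIT:-] out:-; in:-
Tick 3: [PARSE:-, VALIDATE:-, TRANSFORM:P1(v=0,ok=F), EMIT:-] out:-; in:-
Tick 4: [PARSE:-, VALIDATE:-, TRANSFORM:-, EMIT:P1(v=0,ok=F)] out:-; in:-
Tick 5: [PARSE:P2(v=5,ok=F), VALIDATE:-, TRANSFORM:-, EMIT:-] out:P1(v=0); in:P2
Tick 6: [PARSE:-, VALIDATE:P2(v=5,ok=F), TRANSFORM:-, EMIT:-] out:-; in:-
Tick 7: [PARSE:P3(v=5,ok=F), VALIDATE:-, TRANSFORM:P2(v=0,ok=F), EMIT:-] out:-; in:P3
Tick 8: [PARSE:P4(v=9,ok=F), VALIDATE:P3(v=5,ok=F), TRANSFORM:-, EMIT:P2(v=0,ok=F)] out:-; in:P4
Tick 9: [PARSE:P5(v=4,ok=F), VALIDATE:P4(v=9,ok=T), TRANSFORM:P3(v=0,ok=F), EMIT:-] out:P2(v=0); in:P5
Emitted by tick 9: ['P1', 'P2']

Answer: 2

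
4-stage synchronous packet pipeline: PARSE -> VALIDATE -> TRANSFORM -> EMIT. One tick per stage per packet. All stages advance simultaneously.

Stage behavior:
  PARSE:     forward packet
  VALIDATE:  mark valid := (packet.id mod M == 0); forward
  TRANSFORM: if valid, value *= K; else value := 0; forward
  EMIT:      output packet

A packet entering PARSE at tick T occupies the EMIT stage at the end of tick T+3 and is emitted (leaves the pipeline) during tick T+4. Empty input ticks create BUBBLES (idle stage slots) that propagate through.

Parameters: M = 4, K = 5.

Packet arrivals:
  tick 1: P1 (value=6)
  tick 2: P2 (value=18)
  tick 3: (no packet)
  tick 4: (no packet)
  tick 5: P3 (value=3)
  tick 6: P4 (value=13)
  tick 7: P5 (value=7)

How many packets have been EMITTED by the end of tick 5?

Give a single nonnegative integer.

Tick 1: [PARSE:P1(v=6,ok=F), VALIDATE:-, TRANSFORM:-, EMIT:-] out:-; in:P1
Tick 2: [PARSE:P2(v=18,ok=F), VALIDATE:P1(v=6,ok=F), TRANSFORM:-, EMIT:-] out:-; in:P2
Tick 3: [PARSE:-, VALIDATE:P2(v=18,ok=F), TRANSFORM:P1(v=0,ok=F), EMIT:-] out:-; in:-
Tick 4: [PARSE:-, VALIDATE:-, TRANSFORM:P2(v=0,ok=F), EMIT:P1(v=0,ok=F)] out:-; in:-
Tick 5: [PARSE:P3(v=3,ok=F), VALIDATE:-, TRANSFORM:-, EMIT:P2(v=0,ok=F)] out:P1(v=0); in:P3
Emitted by tick 5: ['P1']

Answer: 1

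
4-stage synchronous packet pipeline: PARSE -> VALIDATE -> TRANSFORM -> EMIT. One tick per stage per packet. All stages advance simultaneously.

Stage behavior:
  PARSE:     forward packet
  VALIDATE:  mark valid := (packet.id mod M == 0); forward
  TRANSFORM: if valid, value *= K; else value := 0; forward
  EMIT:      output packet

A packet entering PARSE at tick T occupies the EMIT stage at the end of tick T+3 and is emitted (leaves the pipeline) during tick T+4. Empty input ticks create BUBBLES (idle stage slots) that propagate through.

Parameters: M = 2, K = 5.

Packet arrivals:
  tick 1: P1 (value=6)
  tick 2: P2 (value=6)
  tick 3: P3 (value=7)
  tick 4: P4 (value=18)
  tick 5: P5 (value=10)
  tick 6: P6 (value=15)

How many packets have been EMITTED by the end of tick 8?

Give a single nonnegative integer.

Answer: 4

Derivation:
Tick 1: [PARSE:P1(v=6,ok=F), VALIDATE:-, TRANSFORM:-, EMIT:-] out:-; in:P1
Tick 2: [PARSE:P2(v=6,ok=F), VALIDATE:P1(v=6,ok=F), TRANSFORM:-, EMIT:-] out:-; in:P2
Tick 3: [PARSE:P3(v=7,ok=F), VALIDATE:P2(v=6,ok=T), TRANSFORM:P1(v=0,ok=F), EMIT:-] out:-; in:P3
Tick 4: [PARSE:P4(v=18,ok=F), VALIDATE:P3(v=7,ok=F), TRANSFORM:P2(v=30,ok=T), EMIT:P1(v=0,ok=F)] out:-; in:P4
Tick 5: [PARSE:P5(v=10,ok=F), VALIDATE:P4(v=18,ok=T), TRANSFORM:P3(v=0,ok=F), EMIT:P2(v=30,ok=T)] out:P1(v=0); in:P5
Tick 6: [PARSE:P6(v=15,ok=F), VALIDATE:P5(v=10,ok=F), TRANSFORM:P4(v=90,ok=T), EMIT:P3(v=0,ok=F)] out:P2(v=30); in:P6
Tick 7: [PARSE:-, VALIDATE:P6(v=15,ok=T), TRANSFORM:P5(v=0,ok=F), EMIT:P4(v=90,ok=T)] out:P3(v=0); in:-
Tick 8: [PARSE:-, VALIDATE:-, TRANSFORM:P6(v=75,ok=T), EMIT:P5(v=0,ok=F)] out:P4(v=90); in:-
Emitted by tick 8: ['P1', 'P2', 'P3', 'P4']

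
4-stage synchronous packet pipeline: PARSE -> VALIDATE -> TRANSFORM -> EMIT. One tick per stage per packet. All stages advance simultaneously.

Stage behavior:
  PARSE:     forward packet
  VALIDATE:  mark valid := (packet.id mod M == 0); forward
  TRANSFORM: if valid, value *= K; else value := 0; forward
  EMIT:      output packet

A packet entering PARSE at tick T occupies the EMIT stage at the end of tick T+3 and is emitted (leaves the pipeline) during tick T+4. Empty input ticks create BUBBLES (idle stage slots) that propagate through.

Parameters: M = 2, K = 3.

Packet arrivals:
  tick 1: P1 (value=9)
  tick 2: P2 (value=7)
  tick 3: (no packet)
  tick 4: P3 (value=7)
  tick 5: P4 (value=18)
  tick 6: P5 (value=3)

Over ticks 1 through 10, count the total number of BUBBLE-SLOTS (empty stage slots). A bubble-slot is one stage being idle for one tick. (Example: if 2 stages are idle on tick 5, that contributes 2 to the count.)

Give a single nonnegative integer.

Tick 1: [PARSE:P1(v=9,ok=F), VALIDATE:-, TRANSFORM:-, EMIT:-] out:-; bubbles=3
Tick 2: [PARSE:P2(v=7,ok=F), VALIDATE:P1(v=9,ok=F), TRANSFORM:-, EMIT:-] out:-; bubbles=2
Tick 3: [PARSE:-, VALIDATE:P2(v=7,ok=T), TRANSFORM:P1(v=0,ok=F), EMIT:-] out:-; bubbles=2
Tick 4: [PARSE:P3(v=7,ok=F), VALIDATE:-, TRANSFORM:P2(v=21,ok=T), EMIT:P1(v=0,ok=F)] out:-; bubbles=1
Tick 5: [PARSE:P4(v=18,ok=F), VALIDATE:P3(v=7,ok=F), TRANSFORM:-, EMIT:P2(v=21,ok=T)] out:P1(v=0); bubbles=1
Tick 6: [PARSE:P5(v=3,ok=F), VALIDATE:P4(v=18,ok=T), TRANSFORM:P3(v=0,ok=F), EMIT:-] out:P2(v=21); bubbles=1
Tick 7: [PARSE:-, VALIDATE:P5(v=3,ok=F), TRANSFORM:P4(v=54,ok=T), EMIT:P3(v=0,ok=F)] out:-; bubbles=1
Tick 8: [PARSE:-, VALIDATE:-, TRANSFORM:P5(v=0,ok=F), EMIT:P4(v=54,ok=T)] out:P3(v=0); bubbles=2
Tick 9: [PARSE:-, VALIDATE:-, TRANSFORM:-, EMIT:P5(v=0,ok=F)] out:P4(v=54); bubbles=3
Tick 10: [PARSE:-, VALIDATE:-, TRANSFORM:-, EMIT:-] out:P5(v=0); bubbles=4
Total bubble-slots: 20

Answer: 20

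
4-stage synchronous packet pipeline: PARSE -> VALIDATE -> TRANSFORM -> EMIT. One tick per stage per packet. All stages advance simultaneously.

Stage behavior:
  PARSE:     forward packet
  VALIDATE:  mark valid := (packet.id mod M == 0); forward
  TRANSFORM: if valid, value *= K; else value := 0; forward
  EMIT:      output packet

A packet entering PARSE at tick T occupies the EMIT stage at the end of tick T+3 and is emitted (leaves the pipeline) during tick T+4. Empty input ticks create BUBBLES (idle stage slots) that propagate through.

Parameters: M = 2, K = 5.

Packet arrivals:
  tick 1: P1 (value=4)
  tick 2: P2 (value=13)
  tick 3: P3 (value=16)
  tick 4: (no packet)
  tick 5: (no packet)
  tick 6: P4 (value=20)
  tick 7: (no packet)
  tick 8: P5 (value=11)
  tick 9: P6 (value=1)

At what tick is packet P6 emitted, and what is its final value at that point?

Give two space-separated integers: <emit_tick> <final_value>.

Tick 1: [PARSE:P1(v=4,ok=F), VALIDATE:-, TRANSFORM:-, EMIT:-] out:-; in:P1
Tick 2: [PARSE:P2(v=13,ok=F), VALIDATE:P1(v=4,ok=F), TRANSFORM:-, EMIT:-] out:-; in:P2
Tick 3: [PARSE:P3(v=16,ok=F), VALIDATE:P2(v=13,ok=T), TRANSFORM:P1(v=0,ok=F), EMIT:-] out:-; in:P3
Tick 4: [PARSE:-, VALIDATE:P3(v=16,ok=F), TRANSFORM:P2(v=65,ok=T), EMIT:P1(v=0,ok=F)] out:-; in:-
Tick 5: [PARSE:-, VALIDATE:-, TRANSFORM:P3(v=0,ok=F), EMIT:P2(v=65,ok=T)] out:P1(v=0); in:-
Tick 6: [PARSE:P4(v=20,ok=F), VALIDATE:-, TRANSFORM:-, EMIT:P3(v=0,ok=F)] out:P2(v=65); in:P4
Tick 7: [PARSE:-, VALIDATE:P4(v=20,ok=T), TRANSFORM:-, EMIT:-] out:P3(v=0); in:-
Tick 8: [PARSE:P5(v=11,ok=F), VALIDATE:-, TRANSFORM:P4(v=100,ok=T), EMIT:-] out:-; in:P5
Tick 9: [PARSE:P6(v=1,ok=F), VALIDATE:P5(v=11,ok=F), TRANSFORM:-, EMIT:P4(v=100,ok=T)] out:-; in:P6
Tick 10: [PARSE:-, VALIDATE:P6(v=1,ok=T), TRANSFORM:P5(v=0,ok=F), EMIT:-] out:P4(v=100); in:-
Tick 11: [PARSE:-, VALIDATE:-, TRANSFORM:P6(v=5,ok=T), EMIT:P5(v=0,ok=F)] out:-; in:-
Tick 12: [PARSE:-, VALIDATE:-, TRANSFORM:-, EMIT:P6(v=5,ok=T)] out:P5(v=0); in:-
Tick 13: [PARSE:-, VALIDATE:-, TRANSFORM:-, EMIT:-] out:P6(v=5); in:-
P6: arrives tick 9, valid=True (id=6, id%2=0), emit tick 13, final value 5

Answer: 13 5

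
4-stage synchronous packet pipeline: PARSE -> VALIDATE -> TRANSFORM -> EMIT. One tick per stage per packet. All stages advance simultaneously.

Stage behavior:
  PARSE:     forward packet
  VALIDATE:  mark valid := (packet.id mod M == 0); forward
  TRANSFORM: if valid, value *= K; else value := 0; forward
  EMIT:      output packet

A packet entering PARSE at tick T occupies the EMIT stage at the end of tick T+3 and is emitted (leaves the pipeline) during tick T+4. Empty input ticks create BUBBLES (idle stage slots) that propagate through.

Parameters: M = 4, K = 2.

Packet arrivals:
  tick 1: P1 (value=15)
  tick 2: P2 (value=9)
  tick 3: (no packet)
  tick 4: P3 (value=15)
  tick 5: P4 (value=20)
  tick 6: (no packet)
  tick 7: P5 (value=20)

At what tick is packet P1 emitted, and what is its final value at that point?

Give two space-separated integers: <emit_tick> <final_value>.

Answer: 5 0

Derivation:
Tick 1: [PARSE:P1(v=15,ok=F), VALIDATE:-, TRANSFORM:-, EMIT:-] out:-; in:P1
Tick 2: [PARSE:P2(v=9,ok=F), VALIDATE:P1(v=15,ok=F), TRANSFORM:-, EMIT:-] out:-; in:P2
Tick 3: [PARSE:-, VALIDATE:P2(v=9,ok=F), TRANSFORM:P1(v=0,ok=F), EMIT:-] out:-; in:-
Tick 4: [PARSE:P3(v=15,ok=F), VALIDATE:-, TRANSFORM:P2(v=0,ok=F), EMIT:P1(v=0,ok=F)] out:-; in:P3
Tick 5: [PARSE:P4(v=20,ok=F), VALIDATE:P3(v=15,ok=F), TRANSFORM:-, EMIT:P2(v=0,ok=F)] out:P1(v=0); in:P4
Tick 6: [PARSE:-, VALIDATE:P4(v=20,ok=T), TRANSFORM:P3(v=0,ok=F), EMIT:-] out:P2(v=0); in:-
Tick 7: [PARSE:P5(v=20,ok=F), VALIDATE:-, TRANSFORM:P4(v=40,ok=T), EMIT:P3(v=0,ok=F)] out:-; in:P5
Tick 8: [PARSE:-, VALIDATE:P5(v=20,ok=F), TRANSFORM:-, EMIT:P4(v=40,ok=T)] out:P3(v=0); in:-
Tick 9: [PARSE:-, VALIDATE:-, TRANSFORM:P5(v=0,ok=F), EMIT:-] out:P4(v=40); in:-
Tick 10: [PARSE:-, VALIDATE:-, TRANSFORM:-, EMIT:P5(v=0,ok=F)] out:-; in:-
Tick 11: [PARSE:-, VALIDATE:-, TRANSFORM:-, EMIT:-] out:P5(v=0); in:-
P1: arrives tick 1, valid=False (id=1, id%4=1), emit tick 5, final value 0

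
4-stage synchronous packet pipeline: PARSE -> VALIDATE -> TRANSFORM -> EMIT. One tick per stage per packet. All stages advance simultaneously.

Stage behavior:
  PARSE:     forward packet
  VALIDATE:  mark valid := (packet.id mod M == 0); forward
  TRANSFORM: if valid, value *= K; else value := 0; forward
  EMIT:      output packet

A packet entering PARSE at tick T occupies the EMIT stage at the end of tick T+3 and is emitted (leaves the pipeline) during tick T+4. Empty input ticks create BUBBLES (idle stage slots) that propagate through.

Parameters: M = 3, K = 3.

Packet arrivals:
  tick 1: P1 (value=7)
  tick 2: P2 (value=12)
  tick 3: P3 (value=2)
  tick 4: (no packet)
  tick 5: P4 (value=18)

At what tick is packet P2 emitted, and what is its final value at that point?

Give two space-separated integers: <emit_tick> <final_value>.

Tick 1: [PARSE:P1(v=7,ok=F), VALIDATE:-, TRANSFORM:-, EMIT:-] out:-; in:P1
Tick 2: [PARSE:P2(v=12,ok=F), VALIDATE:P1(v=7,ok=F), TRANSFORM:-, EMIT:-] out:-; in:P2
Tick 3: [PARSE:P3(v=2,ok=F), VALIDATE:P2(v=12,ok=F), TRANSFORM:P1(v=0,ok=F), EMIT:-] out:-; in:P3
Tick 4: [PARSE:-, VALIDATE:P3(v=2,ok=T), TRANSFORM:P2(v=0,ok=F), EMIT:P1(v=0,ok=F)] out:-; in:-
Tick 5: [PARSE:P4(v=18,ok=F), VALIDATE:-, TRANSFORM:P3(v=6,ok=T), EMIT:P2(v=0,ok=F)] out:P1(v=0); in:P4
Tick 6: [PARSE:-, VALIDATE:P4(v=18,ok=F), TRANSFORM:-, EMIT:P3(v=6,ok=T)] out:P2(v=0); in:-
Tick 7: [PARSE:-, VALIDATE:-, TRANSFORM:P4(v=0,ok=F), EMIT:-] out:P3(v=6); in:-
Tick 8: [PARSE:-, VALIDATE:-, TRANSFORM:-, EMIT:P4(v=0,ok=F)] out:-; in:-
Tick 9: [PARSE:-, VALIDATE:-, TRANSFORM:-, EMIT:-] out:P4(v=0); in:-
P2: arrives tick 2, valid=False (id=2, id%3=2), emit tick 6, final value 0

Answer: 6 0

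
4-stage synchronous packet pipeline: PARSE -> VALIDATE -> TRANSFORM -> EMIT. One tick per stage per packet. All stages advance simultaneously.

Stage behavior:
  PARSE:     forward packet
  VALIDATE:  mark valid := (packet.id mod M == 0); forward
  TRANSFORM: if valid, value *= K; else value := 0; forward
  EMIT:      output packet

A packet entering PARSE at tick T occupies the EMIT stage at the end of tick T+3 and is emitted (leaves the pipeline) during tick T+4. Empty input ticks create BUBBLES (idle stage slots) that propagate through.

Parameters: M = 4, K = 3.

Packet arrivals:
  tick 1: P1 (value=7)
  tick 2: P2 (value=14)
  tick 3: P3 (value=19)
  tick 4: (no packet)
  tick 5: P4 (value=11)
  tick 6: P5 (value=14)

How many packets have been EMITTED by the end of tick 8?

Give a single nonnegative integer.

Tick 1: [PARSE:P1(v=7,ok=F), VALIDATE:-, TRANSFORM:-, EMIT:-] out:-; in:P1
Tick 2: [PARSE:P2(v=14,ok=F), VALIDATE:P1(v=7,ok=F), TRANSFORM:-, EMIT:-] out:-; in:P2
Tick 3: [PARSE:P3(v=19,ok=F), VALIDATE:P2(v=14,ok=F), TRANSFORM:P1(v=0,ok=F), EMIT:-] out:-; in:P3
Tick 4: [PARSE:-, VALIDATE:P3(v=19,ok=F), TRANSFORM:P2(v=0,ok=F), EMIT:P1(v=0,ok=F)] out:-; in:-
Tick 5: [PARSE:P4(v=11,ok=F), VALIDATE:-, TRANSFORM:P3(v=0,ok=F), EMIT:P2(v=0,ok=F)] out:P1(v=0); in:P4
Tick 6: [PARSE:P5(v=14,ok=F), VALIDATE:P4(v=11,ok=T), TRANSFORM:-, EMIT:P3(v=0,ok=F)] out:P2(v=0); in:P5
Tick 7: [PARSE:-, VALIDATE:P5(v=14,ok=F), TRANSFORM:P4(v=33,ok=T), EMIT:-] out:P3(v=0); in:-
Tick 8: [PARSE:-, VALIDATE:-, TRANSFORM:P5(v=0,ok=F), EMIT:P4(v=33,ok=T)] out:-; in:-
Emitted by tick 8: ['P1', 'P2', 'P3']

Answer: 3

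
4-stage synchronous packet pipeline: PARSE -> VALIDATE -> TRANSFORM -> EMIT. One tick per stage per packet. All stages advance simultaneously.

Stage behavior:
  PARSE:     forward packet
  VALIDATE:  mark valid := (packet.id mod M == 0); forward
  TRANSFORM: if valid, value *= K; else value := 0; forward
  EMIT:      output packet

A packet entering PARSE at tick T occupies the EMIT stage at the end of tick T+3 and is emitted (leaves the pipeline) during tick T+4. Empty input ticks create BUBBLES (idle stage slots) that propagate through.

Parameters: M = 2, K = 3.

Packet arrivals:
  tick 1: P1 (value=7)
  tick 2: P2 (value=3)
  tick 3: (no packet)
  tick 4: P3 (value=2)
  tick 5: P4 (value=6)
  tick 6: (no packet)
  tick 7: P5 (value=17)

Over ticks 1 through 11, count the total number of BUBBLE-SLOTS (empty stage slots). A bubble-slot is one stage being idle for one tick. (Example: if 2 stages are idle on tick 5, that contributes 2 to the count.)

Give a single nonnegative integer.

Answer: 24

Derivation:
Tick 1: [PARSE:P1(v=7,ok=F), VALIDATE:-, TRANSFORM:-, EMIT:-] out:-; bubbles=3
Tick 2: [PARSE:P2(v=3,ok=F), VALIDATE:P1(v=7,ok=F), TRANSFORM:-, EMIT:-] out:-; bubbles=2
Tick 3: [PARSE:-, VALIDATE:P2(v=3,ok=T), TRANSFORM:P1(v=0,ok=F), EMIT:-] out:-; bubbles=2
Tick 4: [PARSE:P3(v=2,ok=F), VALIDATE:-, TRANSFORM:P2(v=9,ok=T), EMIT:P1(v=0,ok=F)] out:-; bubbles=1
Tick 5: [PARSE:P4(v=6,ok=F), VALIDATE:P3(v=2,ok=F), TRANSFORM:-, EMIT:P2(v=9,ok=T)] out:P1(v=0); bubbles=1
Tick 6: [PARSE:-, VALIDATE:P4(v=6,ok=T), TRANSFORM:P3(v=0,ok=F), EMIT:-] out:P2(v=9); bubbles=2
Tick 7: [PARSE:P5(v=17,ok=F), VALIDATE:-, TRANSFORM:P4(v=18,ok=T), EMIT:P3(v=0,ok=F)] out:-; bubbles=1
Tick 8: [PARSE:-, VALIDATE:P5(v=17,ok=F), TRANSFORM:-, EMIT:P4(v=18,ok=T)] out:P3(v=0); bubbles=2
Tick 9: [PARSE:-, VALIDATE:-, TRANSFORM:P5(v=0,ok=F), EMIT:-] out:P4(v=18); bubbles=3
Tick 10: [PARSE:-, VALIDATE:-, TRANSFORM:-, EMIT:P5(v=0,ok=F)] out:-; bubbles=3
Tick 11: [PARSE:-, VALIDATE:-, TRANSFORM:-, EMIT:-] out:P5(v=0); bubbles=4
Total bubble-slots: 24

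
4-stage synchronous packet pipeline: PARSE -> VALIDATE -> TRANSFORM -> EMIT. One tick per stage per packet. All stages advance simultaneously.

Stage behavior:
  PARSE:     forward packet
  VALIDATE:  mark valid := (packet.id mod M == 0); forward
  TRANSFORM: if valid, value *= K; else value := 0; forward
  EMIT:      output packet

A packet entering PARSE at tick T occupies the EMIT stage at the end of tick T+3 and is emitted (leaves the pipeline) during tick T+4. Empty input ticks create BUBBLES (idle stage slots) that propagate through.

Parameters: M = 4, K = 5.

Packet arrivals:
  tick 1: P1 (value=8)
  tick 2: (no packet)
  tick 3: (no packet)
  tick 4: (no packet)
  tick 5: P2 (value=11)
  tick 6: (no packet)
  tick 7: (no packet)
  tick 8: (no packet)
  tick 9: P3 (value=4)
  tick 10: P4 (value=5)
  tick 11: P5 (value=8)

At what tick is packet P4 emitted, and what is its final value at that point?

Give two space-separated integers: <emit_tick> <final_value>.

Tick 1: [PARSE:P1(v=8,ok=F), VALIDATE:-, TRANSFORM:-, EMIT:-] out:-; in:P1
Tick 2: [PARSE:-, VALIDATE:P1(v=8,ok=F), TRANSFORM:-, EMIT:-] out:-; in:-
Tick 3: [PARSE:-, VALIDATE:-, TRANSFORM:P1(v=0,ok=F), EMIT:-] out:-; in:-
Tick 4: [PARSE:-, VALIDATE:-, TRANSFORM:-, EMIT:P1(v=0,ok=F)] out:-; in:-
Tick 5: [PARSE:P2(v=11,ok=F), VALIDATE:-, TRANSFORM:-, EMIT:-] out:P1(v=0); in:P2
Tick 6: [PARSE:-, VALIDATE:P2(v=11,ok=F), TRANSFORM:-, EMIT:-] out:-; in:-
Tick 7: [PARSE:-, VALIDATE:-, TRANSFORM:P2(v=0,ok=F), EMIT:-] out:-; in:-
Tick 8: [PARSE:-, VALIDATE:-, TRANSFORM:-, EMIT:P2(v=0,ok=F)] out:-; in:-
Tick 9: [PARSE:P3(v=4,ok=F), VALIDATE:-, TRANSFORM:-, EMIT:-] out:P2(v=0); in:P3
Tick 10: [PARSE:P4(v=5,ok=F), VALIDATE:P3(v=4,ok=F), TRANSFORM:-, EMIT:-] out:-; in:P4
Tick 11: [PARSE:P5(v=8,ok=F), VALIDATE:P4(v=5,ok=T), TRANSFORM:P3(v=0,ok=F), EMIT:-] out:-; in:P5
Tick 12: [PARSE:-, VALIDATE:P5(v=8,ok=F), TRANSFORM:P4(v=25,ok=T), EMIT:P3(v=0,ok=F)] out:-; in:-
Tick 13: [PARSE:-, VALIDATE:-, TRANSFORM:P5(v=0,ok=F), EMIT:P4(v=25,ok=T)] out:P3(v=0); in:-
Tick 14: [PARSE:-, VALIDATE:-, TRANSFORM:-, EMIT:P5(v=0,ok=F)] out:P4(v=25); in:-
Tick 15: [PARSE:-, VALIDATE:-, TRANSFORM:-, EMIT:-] out:P5(v=0); in:-
P4: arrives tick 10, valid=True (id=4, id%4=0), emit tick 14, final value 25

Answer: 14 25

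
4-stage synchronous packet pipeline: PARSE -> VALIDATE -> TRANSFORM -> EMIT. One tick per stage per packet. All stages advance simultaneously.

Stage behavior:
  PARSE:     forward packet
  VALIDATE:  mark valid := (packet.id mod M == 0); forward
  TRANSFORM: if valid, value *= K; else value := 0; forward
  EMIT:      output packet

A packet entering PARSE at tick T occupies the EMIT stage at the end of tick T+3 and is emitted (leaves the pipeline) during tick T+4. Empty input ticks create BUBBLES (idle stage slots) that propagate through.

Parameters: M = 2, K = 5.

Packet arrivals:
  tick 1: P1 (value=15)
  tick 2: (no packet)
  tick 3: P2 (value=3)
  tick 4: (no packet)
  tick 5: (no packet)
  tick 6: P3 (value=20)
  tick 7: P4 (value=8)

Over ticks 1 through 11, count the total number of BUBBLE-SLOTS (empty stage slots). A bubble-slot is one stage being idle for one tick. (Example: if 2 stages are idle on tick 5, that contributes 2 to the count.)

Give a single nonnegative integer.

Answer: 28

Derivation:
Tick 1: [PARSE:P1(v=15,ok=F), VALIDATE:-, TRANSFORM:-, EMIT:-] out:-; bubbles=3
Tick 2: [PARSE:-, VALIDATE:P1(v=15,ok=F), TRANSFORM:-, EMIT:-] out:-; bubbles=3
Tick 3: [PARSE:P2(v=3,ok=F), VALIDATE:-, TRANSFORM:P1(v=0,ok=F), EMIT:-] out:-; bubbles=2
Tick 4: [PARSE:-, VALIDATE:P2(v=3,ok=T), TRANSFORM:-, EMIT:P1(v=0,ok=F)] out:-; bubbles=2
Tick 5: [PARSE:-, VALIDATE:-, TRANSFORM:P2(v=15,ok=T), EMIT:-] out:P1(v=0); bubbles=3
Tick 6: [PARSE:P3(v=20,ok=F), VALIDATE:-, TRANSFORM:-, EMIT:P2(v=15,ok=T)] out:-; bubbles=2
Tick 7: [PARSE:P4(v=8,ok=F), VALIDATE:P3(v=20,ok=F), TRANSFORM:-, EMIT:-] out:P2(v=15); bubbles=2
Tick 8: [PARSE:-, VALIDATE:P4(v=8,ok=T), TRANSFORM:P3(v=0,ok=F), EMIT:-] out:-; bubbles=2
Tick 9: [PARSE:-, VALIDATE:-, TRANSFORM:P4(v=40,ok=T), EMIT:P3(v=0,ok=F)] out:-; bubbles=2
Tick 10: [PARSE:-, VALIDATE:-, TRANSFORM:-, EMIT:P4(v=40,ok=T)] out:P3(v=0); bubbles=3
Tick 11: [PARSE:-, VALIDATE:-, TRANSFORM:-, EMIT:-] out:P4(v=40); bubbles=4
Total bubble-slots: 28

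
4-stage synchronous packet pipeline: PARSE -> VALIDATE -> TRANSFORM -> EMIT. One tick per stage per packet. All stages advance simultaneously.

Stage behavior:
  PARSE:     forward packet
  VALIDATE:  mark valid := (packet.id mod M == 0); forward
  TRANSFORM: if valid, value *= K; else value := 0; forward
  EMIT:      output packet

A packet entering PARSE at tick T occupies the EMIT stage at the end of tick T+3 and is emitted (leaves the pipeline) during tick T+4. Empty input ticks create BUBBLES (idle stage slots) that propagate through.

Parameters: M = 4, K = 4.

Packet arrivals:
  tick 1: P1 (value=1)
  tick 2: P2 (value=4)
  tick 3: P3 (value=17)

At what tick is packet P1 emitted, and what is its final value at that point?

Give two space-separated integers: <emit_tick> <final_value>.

Tick 1: [PARSE:P1(v=1,ok=F), VALIDATE:-, TRANSFORM:-, EMIT:-] out:-; in:P1
Tick 2: [PARSE:P2(v=4,ok=F), VALIDATE:P1(v=1,ok=F), TRANSFORM:-, EMIT:-] out:-; in:P2
Tick 3: [PARSE:P3(v=17,ok=F), VALIDATE:P2(v=4,ok=F), TRANSFORM:P1(v=0,ok=F), EMIT:-] out:-; in:P3
Tick 4: [PARSE:-, VALIDATE:P3(v=17,ok=F), TRANSFORM:P2(v=0,ok=F), EMIT:P1(v=0,ok=F)] out:-; in:-
Tick 5: [PARSE:-, VALIDATE:-, TRANSFORM:P3(v=0,ok=F), EMIT:P2(v=0,ok=F)] out:P1(v=0); in:-
Tick 6: [PARSE:-, VALIDATE:-, TRANSFORM:-, EMIT:P3(v=0,ok=F)] out:P2(v=0); in:-
Tick 7: [PARSE:-, VALIDATE:-, TRANSFORM:-, EMIT:-] out:P3(v=0); in:-
P1: arrives tick 1, valid=False (id=1, id%4=1), emit tick 5, final value 0

Answer: 5 0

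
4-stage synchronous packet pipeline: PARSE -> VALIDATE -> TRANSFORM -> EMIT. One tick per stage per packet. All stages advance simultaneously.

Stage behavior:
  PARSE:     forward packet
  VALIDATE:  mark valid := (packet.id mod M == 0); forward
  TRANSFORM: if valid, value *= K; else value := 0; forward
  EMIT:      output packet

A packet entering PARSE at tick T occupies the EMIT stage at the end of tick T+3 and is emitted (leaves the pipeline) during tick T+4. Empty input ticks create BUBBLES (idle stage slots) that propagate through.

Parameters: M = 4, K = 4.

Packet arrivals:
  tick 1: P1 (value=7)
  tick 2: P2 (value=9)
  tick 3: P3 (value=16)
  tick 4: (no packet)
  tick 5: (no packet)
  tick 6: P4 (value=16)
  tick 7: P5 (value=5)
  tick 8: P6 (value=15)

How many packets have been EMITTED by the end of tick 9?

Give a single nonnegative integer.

Tick 1: [PARSE:P1(v=7,ok=F), VALIDATE:-, TRANSFORM:-, EMIT:-] out:-; in:P1
Tick 2: [PARSE:P2(v=9,ok=F), VALIDATE:P1(v=7,ok=F), TRANSFORM:-, EMIT:-] out:-; in:P2
Tick 3: [PARSE:P3(v=16,ok=F), VALIDATE:P2(v=9,ok=F), TRANSFORM:P1(v=0,ok=F), EMIT:-] out:-; in:P3
Tick 4: [PARSE:-, VALIDATE:P3(v=16,ok=F), TRANSFORM:P2(v=0,ok=F), EMIT:P1(v=0,ok=F)] out:-; in:-
Tick 5: [PARSE:-, VALIDATE:-, TRANSFORM:P3(v=0,ok=F), EMIT:P2(v=0,ok=F)] out:P1(v=0); in:-
Tick 6: [PARSE:P4(v=16,ok=F), VALIDATE:-, TRANSFORM:-, EMIT:P3(v=0,ok=F)] out:P2(v=0); in:P4
Tick 7: [PARSE:P5(v=5,ok=F), VALIDATE:P4(v=16,ok=T), TRANSFORM:-, EMIT:-] out:P3(v=0); in:P5
Tick 8: [PARSE:P6(v=15,ok=F), VALIDATE:P5(v=5,ok=F), TRANSFORM:P4(v=64,ok=T), EMIT:-] out:-; in:P6
Tick 9: [PARSE:-, VALIDATE:P6(v=15,ok=F), TRANSFORM:P5(v=0,ok=F), EMIT:P4(v=64,ok=T)] out:-; in:-
Emitted by tick 9: ['P1', 'P2', 'P3']

Answer: 3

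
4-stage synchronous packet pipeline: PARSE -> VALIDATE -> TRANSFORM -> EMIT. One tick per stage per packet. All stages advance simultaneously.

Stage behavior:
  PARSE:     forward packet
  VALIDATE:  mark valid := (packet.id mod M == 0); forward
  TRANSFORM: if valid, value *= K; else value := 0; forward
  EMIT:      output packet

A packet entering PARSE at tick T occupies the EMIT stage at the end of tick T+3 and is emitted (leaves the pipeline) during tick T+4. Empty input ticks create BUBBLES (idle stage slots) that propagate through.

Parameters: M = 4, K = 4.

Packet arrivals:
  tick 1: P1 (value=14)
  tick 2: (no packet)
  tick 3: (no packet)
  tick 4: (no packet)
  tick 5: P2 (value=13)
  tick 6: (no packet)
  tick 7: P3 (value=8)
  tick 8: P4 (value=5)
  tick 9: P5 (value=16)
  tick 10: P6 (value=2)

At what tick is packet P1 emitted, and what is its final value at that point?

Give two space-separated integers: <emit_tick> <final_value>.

Answer: 5 0

Derivation:
Tick 1: [PARSE:P1(v=14,ok=F), VALIDATE:-, TRANSFORM:-, EMIT:-] out:-; in:P1
Tick 2: [PARSE:-, VALIDATE:P1(v=14,ok=F), TRANSFORM:-, EMIT:-] out:-; in:-
Tick 3: [PARSE:-, VALIDATE:-, TRANSFORM:P1(v=0,ok=F), EMIT:-] out:-; in:-
Tick 4: [PARSE:-, VALIDATE:-, TRANSFORM:-, EMIT:P1(v=0,ok=F)] out:-; in:-
Tick 5: [PARSE:P2(v=13,ok=F), VALIDATE:-, TRANSFORM:-, EMIT:-] out:P1(v=0); in:P2
Tick 6: [PARSE:-, VALIDATE:P2(v=13,ok=F), TRANSFORM:-, EMIT:-] out:-; in:-
Tick 7: [PARSE:P3(v=8,ok=F), VALIDATE:-, TRANSFORM:P2(v=0,ok=F), EMIT:-] out:-; in:P3
Tick 8: [PARSE:P4(v=5,ok=F), VALIDATE:P3(v=8,ok=F), TRANSFORM:-, EMIT:P2(v=0,ok=F)] out:-; in:P4
Tick 9: [PARSE:P5(v=16,ok=F), VALIDATE:P4(v=5,ok=T), TRANSFORM:P3(v=0,ok=F), EMIT:-] out:P2(v=0); in:P5
Tick 10: [PARSE:P6(v=2,ok=F), VALIDATE:P5(v=16,ok=F), TRANSFORM:P4(v=20,ok=T), EMIT:P3(v=0,ok=F)] out:-; in:P6
Tick 11: [PARSE:-, VALIDATE:P6(v=2,ok=F), TRANSFORM:P5(v=0,ok=F), EMIT:P4(v=20,ok=T)] out:P3(v=0); in:-
Tick 12: [PARSE:-, VALIDATE:-, TRANSFORM:P6(v=0,ok=F), EMIT:P5(v=0,ok=F)] out:P4(v=20); in:-
Tick 13: [PARSE:-, VALIDATE:-, TRANSFORM:-, EMIT:P6(v=0,ok=F)] out:P5(v=0); in:-
Tick 14: [PARSE:-, VALIDATE:-, TRANSFORM:-, EMIT:-] out:P6(v=0); in:-
P1: arrives tick 1, valid=False (id=1, id%4=1), emit tick 5, final value 0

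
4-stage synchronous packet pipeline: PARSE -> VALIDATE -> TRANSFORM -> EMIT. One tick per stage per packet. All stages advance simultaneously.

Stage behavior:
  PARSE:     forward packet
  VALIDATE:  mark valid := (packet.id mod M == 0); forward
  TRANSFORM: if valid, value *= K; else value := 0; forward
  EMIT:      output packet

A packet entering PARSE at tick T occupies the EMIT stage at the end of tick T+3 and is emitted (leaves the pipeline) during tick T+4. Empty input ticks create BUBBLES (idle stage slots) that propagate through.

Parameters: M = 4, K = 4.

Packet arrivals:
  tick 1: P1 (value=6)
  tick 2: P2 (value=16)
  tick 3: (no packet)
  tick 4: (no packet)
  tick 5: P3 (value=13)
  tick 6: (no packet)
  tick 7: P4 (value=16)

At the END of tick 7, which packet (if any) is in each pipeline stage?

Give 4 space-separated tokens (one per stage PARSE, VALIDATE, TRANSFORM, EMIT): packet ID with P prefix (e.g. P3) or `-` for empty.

Answer: P4 - P3 -

Derivation:
Tick 1: [PARSE:P1(v=6,ok=F), VALIDATE:-, TRANSFORM:-, EMIT:-] out:-; in:P1
Tick 2: [PARSE:P2(v=16,ok=F), VALIDATE:P1(v=6,ok=F), TRANSFORM:-, EMIT:-] out:-; in:P2
Tick 3: [PARSE:-, VALIDATE:P2(v=16,ok=F), TRANSFORM:P1(v=0,ok=F), EMIT:-] out:-; in:-
Tick 4: [PARSE:-, VALIDATE:-, TRANSFORM:P2(v=0,ok=F), EMIT:P1(v=0,ok=F)] out:-; in:-
Tick 5: [PARSE:P3(v=13,ok=F), VALIDATE:-, TRANSFORM:-, EMIT:P2(v=0,ok=F)] out:P1(v=0); in:P3
Tick 6: [PARSE:-, VALIDATE:P3(v=13,ok=F), TRANSFORM:-, EMIT:-] out:P2(v=0); in:-
Tick 7: [PARSE:P4(v=16,ok=F), VALIDATE:-, TRANSFORM:P3(v=0,ok=F), EMIT:-] out:-; in:P4
At end of tick 7: ['P4', '-', 'P3', '-']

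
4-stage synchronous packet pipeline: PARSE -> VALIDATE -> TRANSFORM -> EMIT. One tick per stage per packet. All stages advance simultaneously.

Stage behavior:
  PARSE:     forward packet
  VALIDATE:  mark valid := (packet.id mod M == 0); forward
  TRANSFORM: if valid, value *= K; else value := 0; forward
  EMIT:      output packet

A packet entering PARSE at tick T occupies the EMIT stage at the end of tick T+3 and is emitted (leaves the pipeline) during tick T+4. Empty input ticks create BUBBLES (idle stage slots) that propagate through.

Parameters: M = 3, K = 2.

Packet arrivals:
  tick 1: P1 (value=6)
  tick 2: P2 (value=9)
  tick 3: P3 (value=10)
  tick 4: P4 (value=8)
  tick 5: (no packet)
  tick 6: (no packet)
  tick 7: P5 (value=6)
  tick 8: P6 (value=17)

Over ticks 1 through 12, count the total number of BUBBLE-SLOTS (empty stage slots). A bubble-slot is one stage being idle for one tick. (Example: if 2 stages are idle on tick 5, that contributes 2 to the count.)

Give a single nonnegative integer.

Answer: 24

Derivation:
Tick 1: [PARSE:P1(v=6,ok=F), VALIDATE:-, TRANSFORM:-, EMIT:-] out:-; bubbles=3
Tick 2: [PARSE:P2(v=9,ok=F), VALIDATE:P1(v=6,ok=F), TRANSFORM:-, EMIT:-] out:-; bubbles=2
Tick 3: [PARSE:P3(v=10,ok=F), VALIDATE:P2(v=9,ok=F), TRANSFORM:P1(v=0,ok=F), EMIT:-] out:-; bubbles=1
Tick 4: [PARSE:P4(v=8,ok=F), VALIDATE:P3(v=10,ok=T), TRANSFORM:P2(v=0,ok=F), EMIT:P1(v=0,ok=F)] out:-; bubbles=0
Tick 5: [PARSE:-, VALIDATE:P4(v=8,ok=F), TRANSFORM:P3(v=20,ok=T), EMIT:P2(v=0,ok=F)] out:P1(v=0); bubbles=1
Tick 6: [PARSE:-, VALIDATE:-, TRANSFORM:P4(v=0,ok=F), EMIT:P3(v=20,ok=T)] out:P2(v=0); bubbles=2
Tick 7: [PARSE:P5(v=6,ok=F), VALIDATE:-, TRANSFORM:-, EMIT:P4(v=0,ok=F)] out:P3(v=20); bubbles=2
Tick 8: [PARSE:P6(v=17,ok=F), VALIDATE:P5(v=6,ok=F), TRANSFORM:-, EMIT:-] out:P4(v=0); bubbles=2
Tick 9: [PARSE:-, VALIDATE:P6(v=17,ok=T), TRANSFORM:P5(v=0,ok=F), EMIT:-] out:-; bubbles=2
Tick 10: [PARSE:-, VALIDATE:-, TRANSFORM:P6(v=34,ok=T), EMIT:P5(v=0,ok=F)] out:-; bubbles=2
Tick 11: [PARSE:-, VALIDATE:-, TRANSFORM:-, EMIT:P6(v=34,ok=T)] out:P5(v=0); bubbles=3
Tick 12: [PARSE:-, VALIDATE:-, TRANSFORM:-, EMIT:-] out:P6(v=34); bubbles=4
Total bubble-slots: 24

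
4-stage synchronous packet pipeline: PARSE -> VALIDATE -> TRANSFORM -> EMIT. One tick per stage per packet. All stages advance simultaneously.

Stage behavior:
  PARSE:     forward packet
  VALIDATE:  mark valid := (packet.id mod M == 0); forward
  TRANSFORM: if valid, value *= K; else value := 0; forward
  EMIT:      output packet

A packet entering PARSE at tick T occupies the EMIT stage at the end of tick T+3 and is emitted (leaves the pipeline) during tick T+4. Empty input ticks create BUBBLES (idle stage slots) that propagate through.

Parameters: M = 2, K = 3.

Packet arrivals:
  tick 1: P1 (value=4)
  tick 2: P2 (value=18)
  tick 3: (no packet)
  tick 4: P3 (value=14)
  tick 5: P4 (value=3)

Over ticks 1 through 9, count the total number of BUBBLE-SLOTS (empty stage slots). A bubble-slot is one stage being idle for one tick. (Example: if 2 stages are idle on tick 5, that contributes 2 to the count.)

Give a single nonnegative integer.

Tick 1: [PARSE:P1(v=4,ok=F), VALIDATE:-, TRANSFORM:-, EMIT:-] out:-; bubbles=3
Tick 2: [PARSE:P2(v=18,ok=F), VALIDATE:P1(v=4,ok=F), TRANSFORM:-, EMIT:-] out:-; bubbles=2
Tick 3: [PARSE:-, VALIDATE:P2(v=18,ok=T), TRANSFORM:P1(v=0,ok=F), EMIT:-] out:-; bubbles=2
Tick 4: [PARSE:P3(v=14,ok=F), VALIDATE:-, TRANSFORM:P2(v=54,ok=T), EMIT:P1(v=0,ok=F)] out:-; bubbles=1
Tick 5: [PARSE:P4(v=3,ok=F), VALIDATE:P3(v=14,ok=F), TRANSFORM:-, EMIT:P2(v=54,ok=T)] out:P1(v=0); bubbles=1
Tick 6: [PARSE:-, VALIDATE:P4(v=3,ok=T), TRANSFORM:P3(v=0,ok=F), EMIT:-] out:P2(v=54); bubbles=2
Tick 7: [PARSE:-, VALIDATE:-, TRANSFORM:P4(v=9,ok=T), EMIT:P3(v=0,ok=F)] out:-; bubbles=2
Tick 8: [PARSE:-, VALIDATE:-, TRANSFORM:-, EMIT:P4(v=9,ok=T)] out:P3(v=0); bubbles=3
Tick 9: [PARSE:-, VALIDATE:-, TRANSFORM:-, EMIT:-] out:P4(v=9); bubbles=4
Total bubble-slots: 20

Answer: 20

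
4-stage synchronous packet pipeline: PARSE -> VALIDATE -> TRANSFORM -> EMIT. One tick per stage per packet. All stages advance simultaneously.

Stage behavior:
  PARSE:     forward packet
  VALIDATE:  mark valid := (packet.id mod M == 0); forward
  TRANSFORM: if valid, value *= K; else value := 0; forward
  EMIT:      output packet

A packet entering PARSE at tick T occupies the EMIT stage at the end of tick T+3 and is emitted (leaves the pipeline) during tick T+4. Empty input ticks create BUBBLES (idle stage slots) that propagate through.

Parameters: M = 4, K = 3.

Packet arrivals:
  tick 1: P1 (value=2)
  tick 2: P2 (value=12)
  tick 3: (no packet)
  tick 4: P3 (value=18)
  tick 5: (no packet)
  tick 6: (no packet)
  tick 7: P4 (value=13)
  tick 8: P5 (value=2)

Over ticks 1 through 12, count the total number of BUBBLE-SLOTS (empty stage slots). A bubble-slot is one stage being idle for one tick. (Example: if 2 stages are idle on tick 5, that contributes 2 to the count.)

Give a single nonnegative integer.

Answer: 28

Derivation:
Tick 1: [PARSE:P1(v=2,ok=F), VALIDATE:-, TRANSFORM:-, EMIT:-] out:-; bubbles=3
Tick 2: [PARSE:P2(v=12,ok=F), VALIDATE:P1(v=2,ok=F), TRANSFORM:-, EMIT:-] out:-; bubbles=2
Tick 3: [PARSE:-, VALIDATE:P2(v=12,ok=F), TRANSFORM:P1(v=0,ok=F), EMIT:-] out:-; bubbles=2
Tick 4: [PARSE:P3(v=18,ok=F), VALIDATE:-, TRANSFORM:P2(v=0,ok=F), EMIT:P1(v=0,ok=F)] out:-; bubbles=1
Tick 5: [PARSE:-, VALIDATE:P3(v=18,ok=F), TRANSFORM:-, EMIT:P2(v=0,ok=F)] out:P1(v=0); bubbles=2
Tick 6: [PARSE:-, VALIDATE:-, TRANSFORM:P3(v=0,ok=F), EMIT:-] out:P2(v=0); bubbles=3
Tick 7: [PARSE:P4(v=13,ok=F), VALIDATE:-, TRANSFORM:-, EMIT:P3(v=0,ok=F)] out:-; bubbles=2
Tick 8: [PARSE:P5(v=2,ok=F), VALIDATE:P4(v=13,ok=T), TRANSFORM:-, EMIT:-] out:P3(v=0); bubbles=2
Tick 9: [PARSE:-, VALIDATE:P5(v=2,ok=F), TRANSFORM:P4(v=39,ok=T), EMIT:-] out:-; bubbles=2
Tick 10: [PARSE:-, VALIDATE:-, TRANSFORM:P5(v=0,ok=F), EMIT:P4(v=39,ok=T)] out:-; bubbles=2
Tick 11: [PARSE:-, VALIDATE:-, TRANSFORM:-, EMIT:P5(v=0,ok=F)] out:P4(v=39); bubbles=3
Tick 12: [PARSE:-, VALIDATE:-, TRANSFORM:-, EMIT:-] out:P5(v=0); bubbles=4
Total bubble-slots: 28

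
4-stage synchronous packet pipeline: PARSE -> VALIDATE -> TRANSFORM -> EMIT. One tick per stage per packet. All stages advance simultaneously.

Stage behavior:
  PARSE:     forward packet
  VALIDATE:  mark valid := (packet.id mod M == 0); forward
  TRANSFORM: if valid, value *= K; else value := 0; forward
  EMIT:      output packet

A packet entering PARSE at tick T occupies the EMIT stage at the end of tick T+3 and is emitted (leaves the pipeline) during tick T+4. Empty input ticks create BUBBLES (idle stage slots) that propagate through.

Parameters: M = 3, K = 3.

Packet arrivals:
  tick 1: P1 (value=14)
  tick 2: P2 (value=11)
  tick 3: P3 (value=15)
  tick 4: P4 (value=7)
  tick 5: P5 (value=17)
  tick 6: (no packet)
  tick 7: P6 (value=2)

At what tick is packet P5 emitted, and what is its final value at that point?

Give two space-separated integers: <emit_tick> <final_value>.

Tick 1: [PARSE:P1(v=14,ok=F), VALIDATE:-, TRANSFORM:-, EMIT:-] out:-; in:P1
Tick 2: [PARSE:P2(v=11,ok=F), VALIDATE:P1(v=14,ok=F), TRANSFORM:-, EMIT:-] out:-; in:P2
Tick 3: [PARSE:P3(v=15,ok=F), VALIDATE:P2(v=11,ok=F), TRANSFORM:P1(v=0,ok=F), EMIT:-] out:-; in:P3
Tick 4: [PARSE:P4(v=7,ok=F), VALIDATE:P3(v=15,ok=T), TRANSFORM:P2(v=0,ok=F), EMIT:P1(v=0,ok=F)] out:-; in:P4
Tick 5: [PARSE:P5(v=17,ok=F), VALIDATE:P4(v=7,ok=F), TRANSFORM:P3(v=45,ok=T), EMIT:P2(v=0,ok=F)] out:P1(v=0); in:P5
Tick 6: [PARSE:-, VALIDATE:P5(v=17,ok=F), TRANSFORM:P4(v=0,ok=F), EMIT:P3(v=45,ok=T)] out:P2(v=0); in:-
Tick 7: [PARSE:P6(v=2,ok=F), VALIDATE:-, TRANSFORM:P5(v=0,ok=F), EMIT:P4(v=0,ok=F)] out:P3(v=45); in:P6
Tick 8: [PARSE:-, VALIDATE:P6(v=2,ok=T), TRANSFORM:-, EMIT:P5(v=0,ok=F)] out:P4(v=0); in:-
Tick 9: [PARSE:-, VALIDATE:-, TRANSFORM:P6(v=6,ok=T), EMIT:-] out:P5(v=0); in:-
Tick 10: [PARSE:-, VALIDATE:-, TRANSFORM:-, EMIT:P6(v=6,ok=T)] out:-; in:-
Tick 11: [PARSE:-, VALIDATE:-, TRANSFORM:-, EMIT:-] out:P6(v=6); in:-
P5: arrives tick 5, valid=False (id=5, id%3=2), emit tick 9, final value 0

Answer: 9 0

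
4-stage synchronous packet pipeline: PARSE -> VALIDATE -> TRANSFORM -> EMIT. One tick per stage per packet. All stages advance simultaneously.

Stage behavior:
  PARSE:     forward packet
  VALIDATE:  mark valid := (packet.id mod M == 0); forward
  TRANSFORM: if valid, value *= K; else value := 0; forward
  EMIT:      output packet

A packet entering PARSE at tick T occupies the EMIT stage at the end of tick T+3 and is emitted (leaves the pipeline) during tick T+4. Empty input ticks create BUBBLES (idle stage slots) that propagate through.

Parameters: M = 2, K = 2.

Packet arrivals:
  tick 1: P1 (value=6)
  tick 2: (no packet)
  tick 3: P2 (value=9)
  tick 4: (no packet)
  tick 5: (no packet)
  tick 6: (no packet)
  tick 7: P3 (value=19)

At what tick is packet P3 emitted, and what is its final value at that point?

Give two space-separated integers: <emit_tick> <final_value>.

Tick 1: [PARSE:P1(v=6,ok=F), VALIDATE:-, TRANSFORM:-, EMIT:-] out:-; in:P1
Tick 2: [PARSE:-, VALIDATE:P1(v=6,ok=F), TRANSFORM:-, EMIT:-] out:-; in:-
Tick 3: [PARSE:P2(v=9,ok=F), VALIDATE:-, TRANSFORM:P1(v=0,ok=F), EMIT:-] out:-; in:P2
Tick 4: [PARSE:-, VALIDATE:P2(v=9,ok=T), TRANSFORM:-, EMIT:P1(v=0,ok=F)] out:-; in:-
Tick 5: [PARSE:-, VALIDATE:-, TRANSFORM:P2(v=18,ok=T), EMIT:-] out:P1(v=0); in:-
Tick 6: [PARSE:-, VALIDATE:-, TRANSFORM:-, EMIT:P2(v=18,ok=T)] out:-; in:-
Tick 7: [PARSE:P3(v=19,ok=F), VALIDATE:-, TRANSFORM:-, EMIT:-] out:P2(v=18); in:P3
Tick 8: [PARSE:-, VALIDATE:P3(v=19,ok=F), TRANSFORM:-, EMIT:-] out:-; in:-
Tick 9: [PARSE:-, VALIDATE:-, TRANSFORM:P3(v=0,ok=F), EMIT:-] out:-; in:-
Tick 10: [PARSE:-, VALIDATE:-, TRANSFORM:-, EMIT:P3(v=0,ok=F)] out:-; in:-
Tick 11: [PARSE:-, VALIDATE:-, TRANSFORM:-, EMIT:-] out:P3(v=0); in:-
P3: arrives tick 7, valid=False (id=3, id%2=1), emit tick 11, final value 0

Answer: 11 0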